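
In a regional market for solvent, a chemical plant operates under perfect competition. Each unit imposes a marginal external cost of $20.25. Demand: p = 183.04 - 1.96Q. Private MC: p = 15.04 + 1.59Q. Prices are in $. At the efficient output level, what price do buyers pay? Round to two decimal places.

P = $101.47

Social marginal cost = private MC + MEC = 35.29 + 1.59Q.
Set SMC = demand: 35.29 + 1.59Q = 183.04 - 1.96Q → Q* = 41.6197.
Consumer price on the demand curve at Q*: 183.04 − 1.96×41.6197 = 101.4654.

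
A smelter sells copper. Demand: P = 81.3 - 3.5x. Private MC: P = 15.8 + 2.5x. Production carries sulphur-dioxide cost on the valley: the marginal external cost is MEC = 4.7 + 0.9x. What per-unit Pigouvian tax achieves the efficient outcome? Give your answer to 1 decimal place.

tax = 12.6 per unit

Social marginal cost = private MC + MEC = 20.5 + 3.4x.
Set SMC = demand: 20.5 + 3.4x = 81.3 - 3.5x → x* = 8.8116.
The Pigouvian tax equals MEC at x*: 4.7 + 0.9×8.8116 = 12.6304.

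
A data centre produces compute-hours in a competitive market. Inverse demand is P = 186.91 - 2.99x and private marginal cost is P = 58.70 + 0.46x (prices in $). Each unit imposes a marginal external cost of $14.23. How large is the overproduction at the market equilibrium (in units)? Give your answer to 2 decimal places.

4.12 units

Market equilibrium (private): 58.70 + 0.46x = 186.91 - 2.99x → x_m = 37.1623.
Social marginal cost = private MC + MEC = 72.93 + 0.46x.
Set SMC = demand: 72.93 + 0.46x = 186.91 - 2.99x → x* = 33.0377.
Gap = |37.1623 − 33.0377| = 4.1246.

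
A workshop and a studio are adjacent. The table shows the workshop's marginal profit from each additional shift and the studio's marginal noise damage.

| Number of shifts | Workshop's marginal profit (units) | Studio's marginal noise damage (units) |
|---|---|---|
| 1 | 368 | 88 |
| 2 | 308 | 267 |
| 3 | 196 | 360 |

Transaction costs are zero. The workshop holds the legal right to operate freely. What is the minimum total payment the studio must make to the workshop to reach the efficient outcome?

196

Left alone the workshop would choose level 3 (marginal profit stays positive).
Efficient level: k* = 2 (marginal profit ≥ marginal noise damage through 2).
The studio must at least cover the workshop's forgone profit from cutting 3→2: 196 = 196.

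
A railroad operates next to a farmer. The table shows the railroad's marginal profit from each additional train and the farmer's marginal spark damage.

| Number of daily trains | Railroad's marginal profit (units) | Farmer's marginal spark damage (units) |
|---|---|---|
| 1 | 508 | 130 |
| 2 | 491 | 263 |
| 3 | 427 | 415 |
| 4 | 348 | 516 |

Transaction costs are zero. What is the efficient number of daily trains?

3

Bargaining reaches the level where marginal profit last exceeds marginal spark damage.
That holds through level 3 (427 ≥ 415) but not at 4 (348 < 516).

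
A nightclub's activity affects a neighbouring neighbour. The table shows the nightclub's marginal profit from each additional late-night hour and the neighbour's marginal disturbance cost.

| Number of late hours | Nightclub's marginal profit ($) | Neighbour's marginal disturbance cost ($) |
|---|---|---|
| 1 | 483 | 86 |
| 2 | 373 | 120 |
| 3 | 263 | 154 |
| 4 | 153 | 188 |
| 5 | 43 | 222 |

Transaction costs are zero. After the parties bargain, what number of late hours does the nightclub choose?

Bargaining reaches the level where marginal profit last exceeds marginal disturbance cost.
That holds through level 3 (263 ≥ 154) but not at 4 (153 < 188).

3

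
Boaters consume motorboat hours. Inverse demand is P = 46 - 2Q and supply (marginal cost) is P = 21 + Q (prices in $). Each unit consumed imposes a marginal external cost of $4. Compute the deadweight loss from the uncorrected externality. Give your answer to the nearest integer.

DWL = $3

Market equilibrium (private): 21 + Q = 46 - 2Q → Q_m = 8.3333.
Social marginal benefit = demand − MEC = 42 - 2Q.
Set SMB = MC: 42 - 2Q = 21 + Q → Q* = 7.0000.
Between Q* and Q_m the wedge MC − SMB runs linearly from 0 to MEC(Q_m), so the loss is a triangle.
DWL = ½ × 1.3333 × 4.0000 = 2.6666.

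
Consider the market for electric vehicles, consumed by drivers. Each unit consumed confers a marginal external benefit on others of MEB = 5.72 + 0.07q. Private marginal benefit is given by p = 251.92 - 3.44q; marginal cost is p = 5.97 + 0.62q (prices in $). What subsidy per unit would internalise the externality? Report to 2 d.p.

Social marginal benefit = demand + MEB = 257.64 - 3.37q.
Set SMB = MC: 257.64 - 3.37q = 5.97 + 0.62q → q* = 63.0752.
The Pigouvian subsidy equals MEB at q*: 5.72 + 0.07×63.0752 = 10.1353.

subsidy = $10.14 per unit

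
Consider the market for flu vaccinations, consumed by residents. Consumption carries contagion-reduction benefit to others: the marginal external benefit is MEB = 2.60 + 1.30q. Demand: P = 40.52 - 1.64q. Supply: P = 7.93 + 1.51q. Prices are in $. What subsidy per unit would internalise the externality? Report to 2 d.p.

Social marginal benefit = demand + MEB = 43.12 - 0.34q.
Set SMB = MC: 43.12 - 0.34q = 7.93 + 1.51q → q* = 19.0216.
The Pigouvian subsidy equals MEB at q*: 2.60 + 1.30×19.0216 = 27.3281.

subsidy = $27.33 per unit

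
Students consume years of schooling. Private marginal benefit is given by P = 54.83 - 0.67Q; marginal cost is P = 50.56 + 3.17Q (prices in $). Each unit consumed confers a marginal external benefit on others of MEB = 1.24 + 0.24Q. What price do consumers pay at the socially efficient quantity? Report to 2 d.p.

Social marginal benefit = demand + MEB = 56.07 - 0.43Q.
Set SMB = MC: 56.07 - 0.43Q = 50.56 + 3.17Q → Q* = 1.5306.
Consumer price on the demand curve at Q*: 54.83 − 0.67×1.5306 = 53.8045.

P = $53.80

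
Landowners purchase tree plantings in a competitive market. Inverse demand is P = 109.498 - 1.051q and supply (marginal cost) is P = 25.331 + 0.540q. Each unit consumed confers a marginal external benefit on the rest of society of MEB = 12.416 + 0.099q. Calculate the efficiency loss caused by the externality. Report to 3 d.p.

DWL = 104.437

Market equilibrium (private): 25.331 + 0.540q = 109.498 - 1.051q → q_m = 52.9019.
Social marginal benefit = demand + MEB = 121.914 - 0.952q.
Set SMB = MC: 121.914 - 0.952q = 25.331 + 0.540q → q* = 64.7339.
The welfare-loss triangle has base |q_m − q*| and height MEB(q_m) (the vertical gap between SMB and MC is zero at q* and MEB at q_m).
DWL = ½ × 11.8320 × 17.6533 = 104.4369.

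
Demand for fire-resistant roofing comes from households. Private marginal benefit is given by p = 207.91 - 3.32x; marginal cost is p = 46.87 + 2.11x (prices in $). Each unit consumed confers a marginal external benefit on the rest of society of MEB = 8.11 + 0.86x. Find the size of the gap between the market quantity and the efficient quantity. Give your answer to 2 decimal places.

7.36 units

Market equilibrium (private): 46.87 + 2.11x = 207.91 - 3.32x → x_m = 29.6575.
Social marginal benefit = demand + MEB = 216.02 - 2.46x.
Set SMB = MC: 216.02 - 2.46x = 46.87 + 2.11x → x* = 37.0131.
Gap = |29.6575 − 37.0131| = 7.3556.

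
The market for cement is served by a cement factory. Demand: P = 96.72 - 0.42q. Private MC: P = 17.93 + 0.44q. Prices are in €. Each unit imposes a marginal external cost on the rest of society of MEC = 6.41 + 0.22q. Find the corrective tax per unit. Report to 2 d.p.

Social marginal cost = private MC + MEC = 24.34 + 0.66q.
Set SMC = demand: 24.34 + 0.66q = 96.72 - 0.42q → q* = 67.0185.
The Pigouvian tax equals MEC at q*: 6.41 + 0.22×67.0185 = 21.1541.

tax = €21.15 per unit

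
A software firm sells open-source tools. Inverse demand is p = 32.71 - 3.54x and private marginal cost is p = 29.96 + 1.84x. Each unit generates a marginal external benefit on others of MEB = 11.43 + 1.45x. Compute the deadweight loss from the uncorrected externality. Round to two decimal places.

Market equilibrium (private): 29.96 + 1.84x = 32.71 - 3.54x → x_m = 0.5112.
Social marginal cost = private MC − MEB = 18.53 + 0.39x.
Set SMC = demand: 18.53 + 0.39x = 32.71 - 3.54x → x* = 3.6081.
Between x* and x_m the wedge demand − SMC runs linearly from 0 to MEB(x_m), so the loss is a triangle.
DWL = ½ × 3.0969 × 12.1712 = 18.8465.

DWL = 18.85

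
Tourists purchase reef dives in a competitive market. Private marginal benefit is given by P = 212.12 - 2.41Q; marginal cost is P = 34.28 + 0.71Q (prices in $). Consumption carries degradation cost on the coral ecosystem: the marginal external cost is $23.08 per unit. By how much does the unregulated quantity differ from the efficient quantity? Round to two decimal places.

Market equilibrium (private): 34.28 + 0.71Q = 212.12 - 2.41Q → Q_m = 57.0000.
Social marginal benefit = demand − MEC = 189.04 - 2.41Q.
Set SMB = MC: 189.04 - 2.41Q = 34.28 + 0.71Q → Q* = 49.6026.
Gap = |57.0000 − 49.6026| = 7.3974.

7.40 units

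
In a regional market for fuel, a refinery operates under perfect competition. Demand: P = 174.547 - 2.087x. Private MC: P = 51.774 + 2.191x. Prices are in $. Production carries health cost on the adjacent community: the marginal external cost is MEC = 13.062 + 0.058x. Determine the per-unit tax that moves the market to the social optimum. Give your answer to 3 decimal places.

Social marginal cost = private MC + MEC = 64.836 + 2.249x.
Set SMC = demand: 64.836 + 2.249x = 174.547 - 2.087x → x* = 25.3024.
The Pigouvian tax equals MEC at x*: 13.062 + 0.058×25.3024 = 14.5295.

tax = $14.530 per unit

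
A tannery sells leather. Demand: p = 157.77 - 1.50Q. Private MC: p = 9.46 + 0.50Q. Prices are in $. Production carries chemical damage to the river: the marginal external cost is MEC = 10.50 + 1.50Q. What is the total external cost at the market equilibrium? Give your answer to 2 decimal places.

Market equilibrium (private): 9.46 + 0.50Q = 157.77 - 1.50Q → Q_m = 74.1550.
Total external cost = ∫₀^{Q_m} (10.50 + 1.50Q) dQ = 10.50×74.1550 + ½×1.50×74.1550² = 4902.8505.

$4902.85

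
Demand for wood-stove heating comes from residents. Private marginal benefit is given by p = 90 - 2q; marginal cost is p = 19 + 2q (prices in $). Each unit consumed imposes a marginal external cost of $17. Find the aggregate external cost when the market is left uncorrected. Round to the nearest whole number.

$302

Market equilibrium (private): 19 + 2q = 90 - 2q → q_m = 17.7500.
Total external cost = MEC × q_m = 17 × 17.7500 = 301.7500.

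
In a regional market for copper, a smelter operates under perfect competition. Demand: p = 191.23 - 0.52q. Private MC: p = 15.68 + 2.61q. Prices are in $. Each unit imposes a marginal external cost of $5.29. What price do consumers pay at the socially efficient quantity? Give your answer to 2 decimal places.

P = $162.94

Social marginal cost = private MC + MEC = 20.97 + 2.61q.
Set SMC = demand: 20.97 + 2.61q = 191.23 - 0.52q → q* = 54.3962.
Consumer price on the demand curve at q*: 191.23 − 0.52×54.3962 = 162.9440.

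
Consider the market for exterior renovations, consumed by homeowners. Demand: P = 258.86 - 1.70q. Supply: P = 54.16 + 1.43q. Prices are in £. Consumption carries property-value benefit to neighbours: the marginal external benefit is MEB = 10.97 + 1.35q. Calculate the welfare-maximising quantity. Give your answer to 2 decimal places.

q* = 121.16

Social marginal benefit = demand + MEB = 269.83 - 0.35q.
Set SMB = MC: 269.83 - 0.35q = 54.16 + 1.43q → q* = 121.1629.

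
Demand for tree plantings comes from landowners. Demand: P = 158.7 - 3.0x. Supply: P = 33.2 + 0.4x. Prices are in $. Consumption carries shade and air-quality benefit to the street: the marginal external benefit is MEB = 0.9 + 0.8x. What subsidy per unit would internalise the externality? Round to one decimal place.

Social marginal benefit = demand + MEB = 159.6 - 2.2x.
Set SMB = MC: 159.6 - 2.2x = 33.2 + 0.4x → x* = 48.6154.
The Pigouvian subsidy equals MEB at x*: 0.9 + 0.8×48.6154 = 39.7923.

subsidy = $39.8 per unit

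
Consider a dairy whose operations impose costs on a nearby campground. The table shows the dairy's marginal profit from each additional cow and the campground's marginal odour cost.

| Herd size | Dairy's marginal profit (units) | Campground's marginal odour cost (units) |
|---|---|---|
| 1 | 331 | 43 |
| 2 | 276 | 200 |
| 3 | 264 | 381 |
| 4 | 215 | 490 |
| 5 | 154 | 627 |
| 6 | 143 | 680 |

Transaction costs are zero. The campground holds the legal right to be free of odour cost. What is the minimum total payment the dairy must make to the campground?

243

Efficient level: marginal profit ≥ marginal odour cost through level 2, so k* = 2.
With the campground holding the right, the dairy must at least compensate total damage at k*: 43 + 200 = 243.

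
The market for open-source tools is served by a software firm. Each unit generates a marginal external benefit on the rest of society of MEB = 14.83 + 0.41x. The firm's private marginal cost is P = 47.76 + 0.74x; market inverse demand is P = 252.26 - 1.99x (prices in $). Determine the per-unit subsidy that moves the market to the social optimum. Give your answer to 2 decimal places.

Social marginal cost = private MC − MEB = 32.93 + 0.33x.
Set SMC = demand: 32.93 + 0.33x = 252.26 - 1.99x → x* = 94.5388.
The Pigouvian subsidy equals MEB at x*: 14.83 + 0.41×94.5388 = 53.5909.

subsidy = $53.59 per unit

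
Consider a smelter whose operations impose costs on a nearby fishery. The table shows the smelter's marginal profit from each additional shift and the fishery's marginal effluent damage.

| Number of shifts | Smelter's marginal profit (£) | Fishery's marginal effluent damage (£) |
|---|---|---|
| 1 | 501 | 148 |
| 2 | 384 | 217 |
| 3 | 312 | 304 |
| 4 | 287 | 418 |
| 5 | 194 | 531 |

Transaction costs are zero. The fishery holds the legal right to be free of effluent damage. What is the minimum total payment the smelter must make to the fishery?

Efficient level: marginal profit ≥ marginal effluent damage through level 3, so k* = 3.
With the fishery holding the right, the smelter must at least compensate total damage at k*: 148 + 217 + 304 = 669.

£669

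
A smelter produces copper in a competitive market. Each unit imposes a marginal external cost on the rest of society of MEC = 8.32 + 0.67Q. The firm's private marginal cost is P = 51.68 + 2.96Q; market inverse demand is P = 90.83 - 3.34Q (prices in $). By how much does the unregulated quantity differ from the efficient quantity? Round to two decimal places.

Market equilibrium (private): 51.68 + 2.96Q = 90.83 - 3.34Q → Q_m = 6.2143.
Social marginal cost = private MC + MEC = 60.00 + 3.63Q.
Set SMC = demand: 60.00 + 3.63Q = 90.83 - 3.34Q → Q* = 4.4232.
Gap = |6.2143 − 4.4232| = 1.7911.

1.79 units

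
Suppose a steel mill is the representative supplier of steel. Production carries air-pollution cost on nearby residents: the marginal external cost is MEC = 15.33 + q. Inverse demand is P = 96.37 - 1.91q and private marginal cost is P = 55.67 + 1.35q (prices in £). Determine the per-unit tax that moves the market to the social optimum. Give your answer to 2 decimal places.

Social marginal cost = private MC + MEC = 71.00 + 2.35q.
Set SMC = demand: 71.00 + 2.35q = 96.37 - 1.91q → q* = 5.9554.
The Pigouvian tax equals MEC at q*: 15.33 + 1.00×5.9554 = 21.2854.

tax = £21.29 per unit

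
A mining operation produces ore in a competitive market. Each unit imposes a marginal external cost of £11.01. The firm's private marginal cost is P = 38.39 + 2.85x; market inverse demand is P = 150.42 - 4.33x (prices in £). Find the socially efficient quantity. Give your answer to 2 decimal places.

Social marginal cost = private MC + MEC = 49.40 + 2.85x.
Set SMC = demand: 49.40 + 2.85x = 150.42 - 4.33x → x* = 14.0696.

x* = 14.07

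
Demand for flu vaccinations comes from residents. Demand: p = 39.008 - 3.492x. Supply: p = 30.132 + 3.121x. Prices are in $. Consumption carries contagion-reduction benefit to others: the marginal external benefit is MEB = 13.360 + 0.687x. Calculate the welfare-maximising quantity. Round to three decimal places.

x* = 3.752

Social marginal benefit = demand + MEB = 52.368 - 2.805x.
Set SMB = MC: 52.368 - 2.805x = 30.132 + 3.121x → x* = 3.7523.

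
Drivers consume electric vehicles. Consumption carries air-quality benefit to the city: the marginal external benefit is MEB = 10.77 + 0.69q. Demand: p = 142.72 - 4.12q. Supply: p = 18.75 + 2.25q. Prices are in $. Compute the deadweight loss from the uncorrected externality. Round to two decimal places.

Market equilibrium (private): 18.75 + 2.25q = 142.72 - 4.12q → q_m = 19.4615.
Social marginal benefit = demand + MEB = 153.49 - 3.43q.
Set SMB = MC: 153.49 - 3.43q = 18.75 + 2.25q → q* = 23.7218.
The welfare-loss triangle has base |q_m − q*| and height MEB(q_m) (the vertical gap between SMB and MC is zero at q* and MEB at q_m).
DWL = ½ × 4.2603 × 24.1985 = 51.5464.

DWL = $51.55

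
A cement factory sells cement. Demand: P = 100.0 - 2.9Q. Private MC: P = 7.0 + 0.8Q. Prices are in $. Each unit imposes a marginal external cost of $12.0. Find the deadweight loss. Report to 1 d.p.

DWL = $19.5

Market equilibrium (private): 7.0 + 0.8Q = 100.0 - 2.9Q → Q_m = 25.1351.
Social marginal cost = private MC + MEC = 19.0 + 0.8Q.
Set SMC = demand: 19.0 + 0.8Q = 100.0 - 2.9Q → Q* = 21.8919.
The loss is the area between SMC and demand from Q* to Q_m; with linear curves that's a triangle of height MEC(Q_m).
DWL = ½ × 3.2432 × 12.0000 = 19.4592.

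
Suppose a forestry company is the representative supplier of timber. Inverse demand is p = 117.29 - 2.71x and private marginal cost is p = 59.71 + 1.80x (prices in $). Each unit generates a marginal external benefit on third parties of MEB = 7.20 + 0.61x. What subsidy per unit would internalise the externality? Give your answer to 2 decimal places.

subsidy = $17.33 per unit

Social marginal cost = private MC − MEB = 52.51 + 1.19x.
Set SMC = demand: 52.51 + 1.19x = 117.29 - 2.71x → x* = 16.6103.
The Pigouvian subsidy equals MEB at x*: 7.20 + 0.61×16.6103 = 17.3323.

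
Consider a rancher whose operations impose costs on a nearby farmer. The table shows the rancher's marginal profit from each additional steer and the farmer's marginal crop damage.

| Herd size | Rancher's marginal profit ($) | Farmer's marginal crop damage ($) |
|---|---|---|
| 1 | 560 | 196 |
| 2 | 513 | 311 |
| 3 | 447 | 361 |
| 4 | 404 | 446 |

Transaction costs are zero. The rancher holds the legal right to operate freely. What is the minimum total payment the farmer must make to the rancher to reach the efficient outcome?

Left alone the rancher would choose level 4 (marginal profit stays positive).
Efficient level: k* = 3 (marginal profit ≥ marginal crop damage through 3).
The farmer must at least cover the rancher's forgone profit from cutting 4→3: 404 = 404.

$404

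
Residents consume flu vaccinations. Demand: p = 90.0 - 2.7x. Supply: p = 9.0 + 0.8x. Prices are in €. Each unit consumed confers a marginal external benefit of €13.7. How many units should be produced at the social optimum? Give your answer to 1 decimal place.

x* = 27.1

Social marginal benefit = demand + MEB = 103.7 - 2.7x.
Set SMB = MC: 103.7 - 2.7x = 9.0 + 0.8x → x* = 27.0571.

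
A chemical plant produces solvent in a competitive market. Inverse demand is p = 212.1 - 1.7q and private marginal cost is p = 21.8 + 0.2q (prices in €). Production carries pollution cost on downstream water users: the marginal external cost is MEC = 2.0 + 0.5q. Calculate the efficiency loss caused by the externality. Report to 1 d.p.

DWL = €565.0

Market equilibrium (private): 21.8 + 0.2q = 212.1 - 1.7q → q_m = 100.1579.
Social marginal cost = private MC + MEC = 23.8 + 0.7q.
Set SMC = demand: 23.8 + 0.7q = 212.1 - 1.7q → q* = 78.4583.
Height of the DWL triangle at q_m is SMC(q_m) − demand(q_m) = MEC(q_m) = 52.0789.
DWL = ½ × 21.6996 × 52.0789 = 565.0456.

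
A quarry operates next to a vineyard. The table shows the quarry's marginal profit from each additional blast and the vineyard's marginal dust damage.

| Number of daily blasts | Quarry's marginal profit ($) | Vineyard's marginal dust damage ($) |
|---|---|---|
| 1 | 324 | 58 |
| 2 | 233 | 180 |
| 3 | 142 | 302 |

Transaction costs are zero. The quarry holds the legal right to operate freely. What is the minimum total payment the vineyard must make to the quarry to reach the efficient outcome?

$142

Left alone the quarry would choose level 3 (marginal profit stays positive).
Efficient level: k* = 2 (marginal profit ≥ marginal dust damage through 2).
The vineyard must at least cover the quarry's forgone profit from cutting 3→2: 142 = 142.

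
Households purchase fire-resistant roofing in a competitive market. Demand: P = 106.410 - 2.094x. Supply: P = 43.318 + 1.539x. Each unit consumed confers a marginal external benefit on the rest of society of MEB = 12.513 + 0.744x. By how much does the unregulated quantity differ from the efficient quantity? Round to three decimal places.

8.804 units

Market equilibrium (private): 43.318 + 1.539x = 106.410 - 2.094x → x_m = 17.3664.
Social marginal benefit = demand + MEB = 118.923 - 1.350x.
Set SMB = MC: 118.923 - 1.350x = 43.318 + 1.539x → x* = 26.1700.
Gap = |17.3664 − 26.1700| = 8.8036.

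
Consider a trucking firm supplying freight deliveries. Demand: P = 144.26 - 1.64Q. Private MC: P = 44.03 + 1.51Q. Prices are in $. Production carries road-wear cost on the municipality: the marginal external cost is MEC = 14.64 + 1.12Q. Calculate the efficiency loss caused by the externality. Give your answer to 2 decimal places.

DWL = $296.00

Market equilibrium (private): 44.03 + 1.51Q = 144.26 - 1.64Q → Q_m = 31.8190.
Social marginal cost = private MC + MEC = 58.67 + 2.63Q.
Set SMC = demand: 58.67 + 2.63Q = 144.26 - 1.64Q → Q* = 20.0445.
Height of the DWL triangle at Q_m is SMC(Q_m) − demand(Q_m) = MEC(Q_m) = 50.2773.
DWL = ½ × 11.7745 × 50.2773 = 295.9950.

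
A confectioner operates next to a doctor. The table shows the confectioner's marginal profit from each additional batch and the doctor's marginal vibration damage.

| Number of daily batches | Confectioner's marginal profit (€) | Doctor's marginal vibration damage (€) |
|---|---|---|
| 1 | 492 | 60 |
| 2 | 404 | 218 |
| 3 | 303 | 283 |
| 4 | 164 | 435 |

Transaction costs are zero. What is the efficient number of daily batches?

Bargaining reaches the level where marginal profit last exceeds marginal vibration damage.
That holds through level 3 (303 ≥ 283) but not at 4 (164 < 435).

3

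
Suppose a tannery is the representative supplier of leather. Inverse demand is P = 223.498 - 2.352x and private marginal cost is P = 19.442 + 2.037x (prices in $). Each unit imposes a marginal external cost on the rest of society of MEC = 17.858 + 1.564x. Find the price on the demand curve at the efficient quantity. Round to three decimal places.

Social marginal cost = private MC + MEC = 37.300 + 3.601x.
Set SMC = demand: 37.300 + 3.601x = 223.498 - 2.352x → x* = 31.2780.
Consumer price on the demand curve at x*: 223.498 − 2.352×31.2780 = 149.9321.

P = $149.932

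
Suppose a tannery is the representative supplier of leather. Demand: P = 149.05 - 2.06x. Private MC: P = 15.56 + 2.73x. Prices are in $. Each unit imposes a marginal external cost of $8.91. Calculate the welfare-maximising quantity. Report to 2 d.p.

x* = 26.01

Social marginal cost = private MC + MEC = 24.47 + 2.73x.
Set SMC = demand: 24.47 + 2.73x = 149.05 - 2.06x → x* = 26.0084.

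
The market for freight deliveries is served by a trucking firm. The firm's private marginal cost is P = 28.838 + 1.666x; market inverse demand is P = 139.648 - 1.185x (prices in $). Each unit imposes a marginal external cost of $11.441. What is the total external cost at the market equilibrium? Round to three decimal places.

Market equilibrium (private): 28.838 + 1.666x = 139.648 - 1.185x → x_m = 38.8671.
Total external cost = MEC × x_m = 11.441 × 38.8671 = 444.6785.

$444.678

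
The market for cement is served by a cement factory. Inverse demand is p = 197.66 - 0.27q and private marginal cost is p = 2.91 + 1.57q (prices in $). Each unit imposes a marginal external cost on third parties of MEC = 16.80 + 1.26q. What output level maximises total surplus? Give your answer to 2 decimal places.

Social marginal cost = private MC + MEC = 19.71 + 2.83q.
Set SMC = demand: 19.71 + 2.83q = 197.66 - 0.27q → q* = 57.4032.

q* = 57.40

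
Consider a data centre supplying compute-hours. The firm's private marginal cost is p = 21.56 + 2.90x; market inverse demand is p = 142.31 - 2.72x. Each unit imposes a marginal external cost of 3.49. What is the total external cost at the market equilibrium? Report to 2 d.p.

74.99

Market equilibrium (private): 21.56 + 2.90x = 142.31 - 2.72x → x_m = 21.4858.
Total external cost = MEC × x_m = 3.49 × 21.4858 = 74.9854.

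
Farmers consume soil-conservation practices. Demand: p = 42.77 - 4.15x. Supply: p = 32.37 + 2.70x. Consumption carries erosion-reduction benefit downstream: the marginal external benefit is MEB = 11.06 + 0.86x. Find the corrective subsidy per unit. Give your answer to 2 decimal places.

Social marginal benefit = demand + MEB = 53.83 - 3.29x.
Set SMB = MC: 53.83 - 3.29x = 32.37 + 2.70x → x* = 3.5826.
The Pigouvian subsidy equals MEB at x*: 11.06 + 0.86×3.5826 = 14.1410.

subsidy = 14.14 per unit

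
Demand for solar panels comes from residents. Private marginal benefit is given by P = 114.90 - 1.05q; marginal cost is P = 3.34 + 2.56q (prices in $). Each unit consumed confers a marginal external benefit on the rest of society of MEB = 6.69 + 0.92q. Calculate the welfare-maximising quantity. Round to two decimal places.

Social marginal benefit = demand + MEB = 121.59 - 0.13q.
Set SMB = MC: 121.59 - 0.13q = 3.34 + 2.56q → q* = 43.9591.

q* = 43.96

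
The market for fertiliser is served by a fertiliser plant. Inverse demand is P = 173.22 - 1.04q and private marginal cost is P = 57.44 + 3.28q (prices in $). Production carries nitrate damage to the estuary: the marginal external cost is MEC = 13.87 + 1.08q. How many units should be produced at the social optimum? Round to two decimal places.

Social marginal cost = private MC + MEC = 71.31 + 4.36q.
Set SMC = demand: 71.31 + 4.36q = 173.22 - 1.04q → q* = 18.8722.

q* = 18.87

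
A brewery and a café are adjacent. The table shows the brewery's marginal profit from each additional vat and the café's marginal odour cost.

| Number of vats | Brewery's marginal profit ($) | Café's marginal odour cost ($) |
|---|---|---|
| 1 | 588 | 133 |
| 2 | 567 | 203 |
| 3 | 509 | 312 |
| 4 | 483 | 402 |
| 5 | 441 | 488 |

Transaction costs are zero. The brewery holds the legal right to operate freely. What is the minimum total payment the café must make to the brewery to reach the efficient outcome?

$441

Left alone the brewery would choose level 5 (marginal profit stays positive).
Efficient level: k* = 4 (marginal profit ≥ marginal odour cost through 4).
The café must at least cover the brewery's forgone profit from cutting 5→4: 441 = 441.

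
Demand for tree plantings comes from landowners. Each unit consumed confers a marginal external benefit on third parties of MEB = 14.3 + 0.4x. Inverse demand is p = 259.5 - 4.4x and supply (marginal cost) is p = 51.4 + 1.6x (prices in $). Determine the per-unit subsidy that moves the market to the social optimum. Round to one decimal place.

subsidy = $30.2 per unit

Social marginal benefit = demand + MEB = 273.8 - 4.0x.
Set SMB = MC: 273.8 - 4.0x = 51.4 + 1.6x → x* = 39.7143.
The Pigouvian subsidy equals MEB at x*: 14.3 + 0.4×39.7143 = 30.1857.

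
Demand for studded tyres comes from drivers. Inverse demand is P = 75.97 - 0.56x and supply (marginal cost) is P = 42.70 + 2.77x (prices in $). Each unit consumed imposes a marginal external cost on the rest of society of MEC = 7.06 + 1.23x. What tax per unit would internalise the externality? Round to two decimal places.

Social marginal benefit = demand − MEC = 68.91 - 1.79x.
Set SMB = MC: 68.91 - 1.79x = 42.70 + 2.77x → x* = 5.7478.
The Pigouvian tax equals MEC at x*: 7.06 + 1.23×5.7478 = 14.1298.

tax = $14.13 per unit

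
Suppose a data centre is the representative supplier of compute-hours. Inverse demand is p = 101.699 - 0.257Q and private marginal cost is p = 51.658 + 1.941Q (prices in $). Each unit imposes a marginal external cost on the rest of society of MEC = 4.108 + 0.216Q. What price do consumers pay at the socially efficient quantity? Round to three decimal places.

Social marginal cost = private MC + MEC = 55.766 + 2.157Q.
Set SMC = demand: 55.766 + 2.157Q = 101.699 - 0.257Q → Q* = 19.0278.
Consumer price on the demand curve at Q*: 101.699 − 0.257×19.0278 = 96.8089.

P = $96.809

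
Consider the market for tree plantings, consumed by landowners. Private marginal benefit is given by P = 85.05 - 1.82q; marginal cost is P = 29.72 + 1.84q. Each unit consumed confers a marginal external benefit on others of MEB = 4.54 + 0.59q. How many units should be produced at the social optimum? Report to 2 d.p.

Social marginal benefit = demand + MEB = 89.59 - 1.23q.
Set SMB = MC: 89.59 - 1.23q = 29.72 + 1.84q → q* = 19.5016.

q* = 19.50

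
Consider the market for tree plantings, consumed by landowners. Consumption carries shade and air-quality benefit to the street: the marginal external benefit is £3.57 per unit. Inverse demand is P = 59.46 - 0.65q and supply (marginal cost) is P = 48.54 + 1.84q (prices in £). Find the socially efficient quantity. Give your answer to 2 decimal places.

q* = 5.82

Social marginal benefit = demand + MEB = 63.03 - 0.65q.
Set SMB = MC: 63.03 - 0.65q = 48.54 + 1.84q → q* = 5.8193.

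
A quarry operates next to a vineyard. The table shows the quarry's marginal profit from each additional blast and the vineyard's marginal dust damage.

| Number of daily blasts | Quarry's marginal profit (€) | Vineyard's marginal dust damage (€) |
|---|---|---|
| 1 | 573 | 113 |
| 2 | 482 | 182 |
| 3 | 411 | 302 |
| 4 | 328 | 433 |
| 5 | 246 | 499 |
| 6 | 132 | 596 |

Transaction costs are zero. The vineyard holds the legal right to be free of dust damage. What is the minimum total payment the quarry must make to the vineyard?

Efficient level: marginal profit ≥ marginal dust damage through level 3, so k* = 3.
With the vineyard holding the right, the quarry must at least compensate total damage at k*: 113 + 182 + 302 = 597.

€597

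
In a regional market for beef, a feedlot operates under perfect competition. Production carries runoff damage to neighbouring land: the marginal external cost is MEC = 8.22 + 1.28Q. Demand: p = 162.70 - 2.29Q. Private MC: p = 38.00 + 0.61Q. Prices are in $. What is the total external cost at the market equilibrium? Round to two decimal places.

Market equilibrium (private): 38.00 + 0.61Q = 162.70 - 2.29Q → Q_m = 43.0000.
Total external cost = ∫₀^{Q_m} (8.22 + 1.28Q) dQ = 8.22×43.0000 + ½×1.28×43.0000² = 1536.8200.

$1536.82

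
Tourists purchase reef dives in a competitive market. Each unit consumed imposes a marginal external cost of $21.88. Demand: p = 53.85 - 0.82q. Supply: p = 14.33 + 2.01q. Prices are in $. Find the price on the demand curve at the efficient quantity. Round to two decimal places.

P = $48.74

Social marginal benefit = demand − MEC = 31.97 - 0.82q.
Set SMB = MC: 31.97 - 0.82q = 14.33 + 2.01q → q* = 6.2332.
Consumer price on the demand curve at q*: 53.85 − 0.82×6.2332 = 48.7388.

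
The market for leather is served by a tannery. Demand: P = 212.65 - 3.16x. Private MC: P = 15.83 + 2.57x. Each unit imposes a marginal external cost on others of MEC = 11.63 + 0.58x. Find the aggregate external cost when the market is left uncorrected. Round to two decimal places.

Market equilibrium (private): 15.83 + 2.57x = 212.65 - 3.16x → x_m = 34.3490.
Total external cost = ∫₀^{x_m} (11.63 + 0.58x) dx = 11.63×34.3490 + ½×0.58×34.3490² = 741.6365.

741.64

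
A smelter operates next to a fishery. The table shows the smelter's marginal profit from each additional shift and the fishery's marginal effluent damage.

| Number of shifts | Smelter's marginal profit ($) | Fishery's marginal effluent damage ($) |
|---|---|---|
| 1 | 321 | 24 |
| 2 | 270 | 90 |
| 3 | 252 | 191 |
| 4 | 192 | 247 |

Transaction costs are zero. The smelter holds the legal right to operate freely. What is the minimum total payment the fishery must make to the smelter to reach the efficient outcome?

Left alone the smelter would choose level 4 (marginal profit stays positive).
Efficient level: k* = 3 (marginal profit ≥ marginal effluent damage through 3).
The fishery must at least cover the smelter's forgone profit from cutting 4→3: 192 = 192.

$192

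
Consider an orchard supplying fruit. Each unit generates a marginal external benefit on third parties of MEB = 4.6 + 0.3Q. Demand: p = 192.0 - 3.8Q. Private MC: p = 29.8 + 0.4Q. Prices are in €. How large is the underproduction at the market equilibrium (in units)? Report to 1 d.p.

4.2 units

Market equilibrium (private): 29.8 + 0.4Q = 192.0 - 3.8Q → Q_m = 38.6190.
Social marginal cost = private MC − MEB = 25.2 + 0.1Q.
Set SMC = demand: 25.2 + 0.1Q = 192.0 - 3.8Q → Q* = 42.7692.
Gap = |38.6190 − 42.7692| = 4.1502.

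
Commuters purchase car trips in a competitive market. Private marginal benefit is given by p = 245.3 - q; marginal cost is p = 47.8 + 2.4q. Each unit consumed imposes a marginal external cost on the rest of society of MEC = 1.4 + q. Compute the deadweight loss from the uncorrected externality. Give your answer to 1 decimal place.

DWL = 402.1

Market equilibrium (private): 47.8 + 2.4q = 245.3 - q → q_m = 58.0882.
Social marginal benefit = demand − MEC = 243.9 - 2.0q.
Set SMB = MC: 243.9 - 2.0q = 47.8 + 2.4q → q* = 44.5682.
The welfare-loss triangle has base |q_m − q*| and height MEC(q_m) (the vertical gap between SMB and MC is zero at q* and MEC at q_m).
DWL = ½ × 13.5200 × 59.4882 = 402.1402.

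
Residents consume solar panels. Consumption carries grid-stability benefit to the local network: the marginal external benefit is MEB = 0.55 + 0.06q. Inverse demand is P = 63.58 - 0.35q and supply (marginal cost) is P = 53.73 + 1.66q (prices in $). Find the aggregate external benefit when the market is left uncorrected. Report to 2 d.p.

Market equilibrium (private): 53.73 + 1.66q = 63.58 - 0.35q → q_m = 4.9005.
Total external benefit = ∫₀^{q_m} (0.55 + 0.06q) dq = 0.55×4.9005 + ½×0.06×4.9005² = 3.4157.

$3.42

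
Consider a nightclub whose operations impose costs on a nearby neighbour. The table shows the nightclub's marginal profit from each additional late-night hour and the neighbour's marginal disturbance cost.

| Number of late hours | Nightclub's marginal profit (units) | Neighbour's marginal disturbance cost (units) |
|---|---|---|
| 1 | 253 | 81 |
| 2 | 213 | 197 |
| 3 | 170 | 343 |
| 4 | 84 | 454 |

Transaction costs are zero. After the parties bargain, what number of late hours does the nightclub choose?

2

Bargaining reaches the level where marginal profit last exceeds marginal disturbance cost.
That holds through level 2 (213 ≥ 197) but not at 3 (170 < 343).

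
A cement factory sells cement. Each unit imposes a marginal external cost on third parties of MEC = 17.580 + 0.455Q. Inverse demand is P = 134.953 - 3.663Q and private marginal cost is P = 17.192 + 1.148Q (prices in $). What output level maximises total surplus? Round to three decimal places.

Social marginal cost = private MC + MEC = 34.772 + 1.603Q.
Set SMC = demand: 34.772 + 1.603Q = 134.953 - 3.663Q → Q* = 19.0241.

Q* = 19.024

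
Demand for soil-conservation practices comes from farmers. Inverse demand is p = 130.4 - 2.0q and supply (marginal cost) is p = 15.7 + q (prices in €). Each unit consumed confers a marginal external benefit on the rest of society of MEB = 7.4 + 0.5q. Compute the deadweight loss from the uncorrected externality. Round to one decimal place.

DWL = €140.6

Market equilibrium (private): 15.7 + q = 130.4 - 2.0q → q_m = 38.2333.
Social marginal benefit = demand + MEB = 137.8 - 1.5q.
Set SMB = MC: 137.8 - 1.5q = 15.7 + q → q* = 48.8400.
The loss is the area between SMB and MC from q* to q_m; with linear curves that's a triangle of height MEB(q_m).
DWL = ½ × 10.6067 × 26.5167 = 140.6273.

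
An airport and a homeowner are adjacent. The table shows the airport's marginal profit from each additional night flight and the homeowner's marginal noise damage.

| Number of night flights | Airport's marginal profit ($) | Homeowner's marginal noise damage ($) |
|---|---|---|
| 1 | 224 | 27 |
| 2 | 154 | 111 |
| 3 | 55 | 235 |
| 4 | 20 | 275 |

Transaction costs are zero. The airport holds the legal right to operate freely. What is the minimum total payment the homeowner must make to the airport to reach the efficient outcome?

$75

Left alone the airport would choose level 4 (marginal profit stays positive).
Efficient level: k* = 2 (marginal profit ≥ marginal noise damage through 2).
The homeowner must at least cover the airport's forgone profit from cutting 4→2: 55 + 20 = 75.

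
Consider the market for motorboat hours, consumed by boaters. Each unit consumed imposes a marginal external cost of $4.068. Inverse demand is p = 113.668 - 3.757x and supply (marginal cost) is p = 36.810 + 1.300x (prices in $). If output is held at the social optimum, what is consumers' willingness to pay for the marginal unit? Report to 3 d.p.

Social marginal benefit = demand − MEC = 109.600 - 3.757x.
Set SMB = MC: 109.600 - 3.757x = 36.810 + 1.300x → x* = 14.3939.
Consumer price on the demand curve at x*: 113.668 − 3.757×14.3939 = 59.5901.

P = $59.590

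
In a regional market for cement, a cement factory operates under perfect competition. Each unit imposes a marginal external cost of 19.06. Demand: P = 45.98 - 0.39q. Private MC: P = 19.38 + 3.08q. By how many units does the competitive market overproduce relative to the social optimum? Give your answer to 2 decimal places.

5.49 units

Market equilibrium (private): 19.38 + 3.08q = 45.98 - 0.39q → q_m = 7.6657.
Social marginal cost = private MC + MEC = 38.44 + 3.08q.
Set SMC = demand: 38.44 + 3.08q = 45.98 - 0.39q → q* = 2.1729.
Gap = |7.6657 − 2.1729| = 5.4928.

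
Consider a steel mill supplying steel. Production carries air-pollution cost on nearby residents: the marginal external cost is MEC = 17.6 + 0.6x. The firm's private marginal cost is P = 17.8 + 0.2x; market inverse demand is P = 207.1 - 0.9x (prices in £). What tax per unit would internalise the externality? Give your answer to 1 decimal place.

tax = £78.2 per unit

Social marginal cost = private MC + MEC = 35.4 + 0.8x.
Set SMC = demand: 35.4 + 0.8x = 207.1 - 0.9x → x* = 101.0000.
The Pigouvian tax equals MEC at x*: 17.6 + 0.6×101.0000 = 78.2000.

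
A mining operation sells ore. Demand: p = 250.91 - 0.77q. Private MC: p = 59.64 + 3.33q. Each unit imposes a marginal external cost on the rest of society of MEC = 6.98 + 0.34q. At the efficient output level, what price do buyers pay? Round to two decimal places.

Social marginal cost = private MC + MEC = 66.62 + 3.67q.
Set SMC = demand: 66.62 + 3.67q = 250.91 - 0.77q → q* = 41.5068.
Consumer price on the demand curve at q*: 250.91 − 0.77×41.5068 = 218.9498.

P = 218.95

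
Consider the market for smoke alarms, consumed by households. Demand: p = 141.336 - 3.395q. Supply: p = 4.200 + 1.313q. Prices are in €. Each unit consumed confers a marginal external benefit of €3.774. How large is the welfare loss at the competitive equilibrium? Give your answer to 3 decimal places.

DWL = €1.513

Market equilibrium (private): 4.200 + 1.313q = 141.336 - 3.395q → q_m = 29.1283.
Social marginal benefit = demand + MEB = 145.110 - 3.395q.
Set SMB = MC: 145.110 - 3.395q = 4.200 + 1.313q → q* = 29.9299.
Between q* and q_m the wedge SMB − MC runs linearly from 0 to MEB(q_m), so the loss is a triangle.
DWL = ½ × 0.8016 × 3.7740 = 1.5126.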